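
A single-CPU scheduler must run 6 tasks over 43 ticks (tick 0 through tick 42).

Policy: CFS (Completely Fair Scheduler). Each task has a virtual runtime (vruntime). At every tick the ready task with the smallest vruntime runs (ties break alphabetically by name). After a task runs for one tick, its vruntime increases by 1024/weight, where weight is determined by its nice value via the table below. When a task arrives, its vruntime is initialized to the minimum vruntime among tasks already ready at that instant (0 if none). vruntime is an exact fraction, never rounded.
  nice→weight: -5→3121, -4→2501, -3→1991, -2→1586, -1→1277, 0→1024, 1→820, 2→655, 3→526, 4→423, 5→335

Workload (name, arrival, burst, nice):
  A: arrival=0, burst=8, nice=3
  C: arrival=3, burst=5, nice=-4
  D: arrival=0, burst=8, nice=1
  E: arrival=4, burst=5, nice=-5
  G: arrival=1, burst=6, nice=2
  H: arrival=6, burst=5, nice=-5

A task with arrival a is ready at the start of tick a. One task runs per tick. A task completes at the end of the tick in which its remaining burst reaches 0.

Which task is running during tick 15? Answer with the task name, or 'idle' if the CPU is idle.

running at tick 15 = E

t=0: vr[A=0 D=0] → run A
t=1: vr[A=512/263 D=0 G=0] → run D
t=2: vr[A=512/263 D=256/205 G=0] → run G
t=3: vr[A=512/263 C=256/205 D=256/205 G=1024/655] → run C
t=4: vr[A=512/263 C=20736/12505 D=256/205 E=256/205 G=1024/655] → run D
t=5: vr[A=512/263 C=20736/12505 D=512/205 E=256/205 G=1024/655] → run E
t=6: vr[A=512/263 C=20736/12505 D=512/205 E=1008896/639805 G=1024/655 H=1024/655] → run G
t=7: vr[A=512/263 C=20736/12505 D=512/205 E=1008896/639805 G=2048/655 H=1024/655] → run H
t=8: vr[A=512/263 C=20736/12505 D=512/205 E=1008896/639805 G=2048/655 H=3866624/2044255] → run E
t=9: vr[A=512/263 C=20736/12505 D=512/205 E=1218816/639805 G=2048/655 H=3866624/2044255] → run C
t=10: vr[A=512/263 C=25856/12505 D=512/205 E=1218816/639805 G=2048/655 H=3866624/2044255] → run H
t=11: vr[A=512/263 C=25856/12505 D=512/205 E=1218816/639805 G=2048/655 H=4537344/2044255] → run E
t=12: vr[A=512/263 C=25856/12505 D=512/205 E=1428736/639805 G=2048/655 H=4537344/2044255] → run A
t=13: vr[A=1024/263 C=25856/12505 D=512/205 E=1428736/639805 G=2048/655 H=4537344/2044255] → run C
t=14: vr[A=1024/263 C=30976/12505 D=512/205 E=1428736/639805 G=2048/655 H=4537344/2044255] → run H
t=15: vr[A=1024/263 C=30976/12505 D=512/205 E=1428736/639805 G=2048/655 H=5208064/2044255] → run E
t=16: vr[A=1024/263 C=30976/12505 D=512/205 E=1638656/639805 G=2048/655 H=5208064/2044255] → run C
t=17: vr[A=1024/263 C=36096/12505 D=512/205 E=1638656/639805 G=2048/655 H=5208064/2044255] → run D
t=18: vr[A=1024/263 C=36096/12505 D=768/205 E=1638656/639805 G=2048/655 H=5208064/2044255] → run H
t=19: vr[A=1024/263 C=36096/12505 D=768/205 E=1638656/639805 G=2048/655 H=5878784/2044255] → run E
t=20: vr[A=1024/263 C=36096/12505 D=768/205 G=2048/655 H=5878784/2044255] → run H
t=21: vr[A=1024/263 C=36096/12505 D=768/205 G=2048/655] → run C
t=22: vr[A=1024/263 D=768/205 G=2048/655] → run G
t=23: vr[A=1024/263 D=768/205 G=3072/655] → run D
t=24: vr[A=1024/263 D=1024/205 G=3072/655] → run A
t=25: vr[A=1536/263 D=1024/205 G=3072/655] → run G
t=26: vr[A=1536/263 D=1024/205 G=4096/655] → run D
t=27: vr[A=1536/263 D=256/41 G=4096/655] → run A
t=28: vr[A=2048/263 D=256/41 G=4096/655] → run D
t=29: vr[A=2048/263 D=1536/205 G=4096/655] → run G
t=30: vr[A=2048/263 D=1536/205 G=1024/131] → run D
t=31: vr[A=2048/263 D=1792/205 G=1024/131] → run A
t=32: vr[A=2560/263 D=1792/205 G=1024/131] → run G
t=33: vr[A=2560/263 D=1792/205] → run D
t=34: vr[A=2560/263] → run A
t=35: vr[A=3072/263] → run A
t=36: vr[A=3584/263] → run A
t=37: (idle)
t=38: (idle)
t=39: (idle)
t=40: (idle)
t=41: (idle)
t=42: (idle)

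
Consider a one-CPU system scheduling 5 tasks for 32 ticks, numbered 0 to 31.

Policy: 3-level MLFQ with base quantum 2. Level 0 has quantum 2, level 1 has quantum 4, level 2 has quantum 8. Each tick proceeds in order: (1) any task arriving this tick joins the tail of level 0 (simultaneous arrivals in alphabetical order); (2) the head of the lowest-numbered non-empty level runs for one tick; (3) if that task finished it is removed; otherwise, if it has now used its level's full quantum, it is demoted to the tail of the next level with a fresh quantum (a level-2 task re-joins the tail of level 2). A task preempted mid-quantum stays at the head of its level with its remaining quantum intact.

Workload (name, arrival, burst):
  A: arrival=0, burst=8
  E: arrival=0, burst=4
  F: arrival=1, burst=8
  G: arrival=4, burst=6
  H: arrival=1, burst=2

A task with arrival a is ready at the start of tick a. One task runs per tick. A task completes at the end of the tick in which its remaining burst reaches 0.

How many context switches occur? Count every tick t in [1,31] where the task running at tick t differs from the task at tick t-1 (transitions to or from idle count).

t=0: L0/L1/L2 = AE/-/- → run A
t=1: L0/L1/L2 = AEFH/-/- → run A
t=2: L0/L1/L2 = EFH/A/- → run E
t=3: L0/L1/L2 = EFH/A/- → run E
t=4: L0/L1/L2 = FHG/AE/- → run F
t=5: L0/L1/L2 = FHG/AE/- → run F
t=6: L0/L1/L2 = HG/AEF/- → run H
t=7: L0/L1/L2 = HG/AEF/- → run H
t=8: L0/L1/L2 = G/AEF/- → run G
t=9: L0/L1/L2 = G/AEF/- → run G
t=10: L0/L1/L2 = -/AEFG/- → run A
t=11: L0/L1/L2 = -/AEFG/- → run A
t=12: L0/L1/L2 = -/AEFG/- → run A
t=13: L0/L1/L2 = -/AEFG/- → run A
t=14: L0/L1/L2 = -/EFG/A → run E
t=15: L0/L1/L2 = -/EFG/A → run E
t=16: L0/L1/L2 = -/FG/A → run F
t=17: L0/L1/L2 = -/FG/A → run F
t=18: L0/L1/L2 = -/FG/A → run F
t=19: L0/L1/L2 = -/FG/A → run F
t=20: L0/L1/L2 = -/G/AF → run G
t=21: L0/L1/L2 = -/G/AF → run G
t=22: L0/L1/L2 = -/G/AF → run G
t=23: L0/L1/L2 = -/G/AF → run G
t=24: L0/L1/L2 = -/-/AF → run A
t=25: L0/L1/L2 = -/-/AF → run A
t=26: L0/L1/L2 = -/-/F → run F
t=27: L0/L1/L2 = -/-/F → run F
t=28: (idle)
t=29: (idle)
t=30: (idle)
t=31: (idle)

context switches = 11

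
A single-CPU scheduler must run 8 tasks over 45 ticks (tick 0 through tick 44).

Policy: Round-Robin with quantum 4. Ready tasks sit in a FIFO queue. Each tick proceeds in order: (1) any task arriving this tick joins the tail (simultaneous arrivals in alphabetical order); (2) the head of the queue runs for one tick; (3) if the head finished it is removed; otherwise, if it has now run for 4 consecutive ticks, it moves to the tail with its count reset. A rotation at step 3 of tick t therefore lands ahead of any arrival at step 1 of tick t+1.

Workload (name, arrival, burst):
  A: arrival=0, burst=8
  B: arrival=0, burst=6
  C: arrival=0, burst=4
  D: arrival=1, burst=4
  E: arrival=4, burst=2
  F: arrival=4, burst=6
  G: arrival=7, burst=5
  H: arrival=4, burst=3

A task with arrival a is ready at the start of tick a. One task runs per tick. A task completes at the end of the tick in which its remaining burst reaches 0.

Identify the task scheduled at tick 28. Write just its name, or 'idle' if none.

t=0: queue=[A,B,C] q_used=0 → run A
t=1: queue=[A,B,C,D] q_used=1 → run A
t=2: queue=[A,B,C,D] q_used=2 → run A
t=3: queue=[A,B,C,D] q_used=3 → run A
t=4: queue=[B,C,D,A,E,F,H] q_used=0 → run B
t=5: queue=[B,C,D,A,E,F,H] q_used=1 → run B
t=6: queue=[B,C,D,A,E,F,H] q_used=2 → run B
t=7: queue=[B,C,D,A,E,F,H,G] q_used=3 → run B
t=8: queue=[C,D,A,E,F,H,G,B] q_used=0 → run C
t=9: queue=[C,D,A,E,F,H,G,B] q_used=1 → run C
t=10: queue=[C,D,A,E,F,H,G,B] q_used=2 → run C
t=11: queue=[C,D,A,E,F,H,G,B] q_used=3 → run C
t=12: queue=[D,A,E,F,H,G,B] q_used=0 → run D
t=13: queue=[D,A,E,F,H,G,B] q_used=1 → run D
t=14: queue=[D,A,E,F,H,G,B] q_used=2 → run D
t=15: queue=[D,A,E,F,H,G,B] q_used=3 → run D
t=16: queue=[A,E,F,H,G,B] q_used=0 → run A
t=17: queue=[A,E,F,H,G,B] q_used=1 → run A
t=18: queue=[A,E,F,H,G,B] q_used=2 → run A
t=19: queue=[A,E,F,H,G,B] q_used=3 → run A
t=20: queue=[E,F,H,G,B] q_used=0 → run E
t=21: queue=[E,F,H,G,B] q_used=1 → run E
t=22: queue=[F,H,G,B] q_used=0 → run F
t=23: queue=[F,H,G,B] q_used=1 → run F
t=24: queue=[F,H,G,B] q_used=2 → run F
t=25: queue=[F,H,G,B] q_used=3 → run F
t=26: queue=[H,G,B,F] q_used=0 → run H
t=27: queue=[H,G,B,F] q_used=1 → run H
t=28: queue=[H,G,B,F] q_used=2 → run H
t=29: queue=[G,B,F] q_used=0 → run G
t=30: queue=[G,B,F] q_used=1 → run G
t=31: queue=[G,B,F] q_used=2 → run G
t=32: queue=[G,B,F] q_used=3 → run G
t=33: queue=[B,F,G] q_used=0 → run B
t=34: queue=[B,F,G] q_used=1 → run B
t=35: queue=[F,G] q_used=0 → run F
t=36: queue=[F,G] q_used=1 → run F
t=37: queue=[G] q_used=0 → run G
t=38: (idle)
t=39: (idle)
t=40: (idle)
t=41: (idle)
t=42: (idle)
t=43: (idle)
t=44: (idle)

running at tick 28 = H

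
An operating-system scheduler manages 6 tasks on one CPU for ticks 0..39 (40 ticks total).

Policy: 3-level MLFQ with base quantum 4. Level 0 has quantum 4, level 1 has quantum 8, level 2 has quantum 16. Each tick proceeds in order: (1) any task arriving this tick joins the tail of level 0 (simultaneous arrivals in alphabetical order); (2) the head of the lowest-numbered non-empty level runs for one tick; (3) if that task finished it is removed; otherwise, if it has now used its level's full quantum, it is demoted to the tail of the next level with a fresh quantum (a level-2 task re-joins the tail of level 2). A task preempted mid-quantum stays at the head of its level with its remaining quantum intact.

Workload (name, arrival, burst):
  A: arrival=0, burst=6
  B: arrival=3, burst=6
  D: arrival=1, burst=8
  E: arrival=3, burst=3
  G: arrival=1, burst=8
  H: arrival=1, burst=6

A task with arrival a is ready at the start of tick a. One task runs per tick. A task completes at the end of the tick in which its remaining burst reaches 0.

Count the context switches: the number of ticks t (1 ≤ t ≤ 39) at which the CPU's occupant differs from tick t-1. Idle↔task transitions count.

context switches = 11

t=0: L0/L1/L2 = A/-/- → run A
t=1: L0/L1/L2 = ADGH/-/- → run A
t=2: L0/L1/L2 = ADGH/-/- → run A
t=3: L0/L1/L2 = ADGHBE/-/- → run A
t=4: L0/L1/L2 = DGHBE/A/- → run D
t=5: L0/L1/L2 = DGHBE/A/- → run D
t=6: L0/L1/L2 = DGHBE/A/- → run D
t=7: L0/L1/L2 = DGHBE/A/- → run D
t=8: L0/L1/L2 = GHBE/AD/- → run G
t=9: L0/L1/L2 = GHBE/AD/- → run G
t=10: L0/L1/L2 = GHBE/AD/- → run G
t=11: L0/L1/L2 = GHBE/AD/- → run G
t=12: L0/L1/L2 = HBE/ADG/- → run H
t=13: L0/L1/L2 = HBE/ADG/- → run H
t=14: L0/L1/L2 = HBE/ADG/- → run H
t=15: L0/L1/L2 = HBE/ADG/- → run H
t=16: L0/L1/L2 = BE/ADGH/- → run B
t=17: L0/L1/L2 = BE/ADGH/- → run B
t=18: L0/L1/L2 = BE/ADGH/- → run B
t=19: L0/L1/L2 = BE/ADGH/- → run B
t=20: L0/L1/L2 = E/ADGHB/- → run E
t=21: L0/L1/L2 = E/ADGHB/- → run E
t=22: L0/L1/L2 = E/ADGHB/- → run E
t=23: L0/L1/L2 = -/ADGHB/- → run A
t=24: L0/L1/L2 = -/ADGHB/- → run A
t=25: L0/L1/L2 = -/DGHB/- → run D
t=26: L0/L1/L2 = -/DGHB/- → run D
t=27: L0/L1/L2 = -/DGHB/- → run D
t=28: L0/L1/L2 = -/DGHB/- → run D
t=29: L0/L1/L2 = -/GHB/- → run G
t=30: L0/L1/L2 = -/GHB/- → run G
t=31: L0/L1/L2 = -/GHB/- → run G
t=32: L0/L1/L2 = -/GHB/- → run G
t=33: L0/L1/L2 = -/HB/- → run H
t=34: L0/L1/L2 = -/HB/- → run H
t=35: L0/L1/L2 = -/B/- → run B
t=36: L0/L1/L2 = -/B/- → run B
t=37: (idle)
t=38: (idle)
t=39: (idle)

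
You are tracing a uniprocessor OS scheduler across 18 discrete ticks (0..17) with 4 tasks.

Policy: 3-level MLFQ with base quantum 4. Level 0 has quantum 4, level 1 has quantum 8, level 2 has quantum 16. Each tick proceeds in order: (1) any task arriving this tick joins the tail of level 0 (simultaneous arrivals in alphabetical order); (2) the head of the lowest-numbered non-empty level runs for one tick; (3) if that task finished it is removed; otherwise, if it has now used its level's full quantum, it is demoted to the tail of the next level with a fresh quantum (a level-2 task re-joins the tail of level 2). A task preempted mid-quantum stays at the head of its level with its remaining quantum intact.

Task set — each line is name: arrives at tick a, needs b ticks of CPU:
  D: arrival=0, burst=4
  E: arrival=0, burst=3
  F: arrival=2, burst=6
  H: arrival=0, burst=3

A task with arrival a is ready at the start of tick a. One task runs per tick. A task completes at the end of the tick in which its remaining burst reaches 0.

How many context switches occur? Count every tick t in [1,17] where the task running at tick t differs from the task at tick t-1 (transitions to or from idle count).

context switches = 4

t=0: L0/L1/L2 = DEH/-/- → run D
t=1: L0/L1/L2 = DEH/-/- → run D
t=2: L0/L1/L2 = DEHF/-/- → run D
t=3: L0/L1/L2 = DEHF/-/- → run D
t=4: L0/L1/L2 = EHF/-/- → run E
t=5: L0/L1/L2 = EHF/-/- → run E
t=6: L0/L1/L2 = EHF/-/- → run E
t=7: L0/L1/L2 = HF/-/- → run H
t=8: L0/L1/L2 = HF/-/- → run H
t=9: L0/L1/L2 = HF/-/- → run H
t=10: L0/L1/L2 = F/-/- → run F
t=11: L0/L1/L2 = F/-/- → run F
t=12: L0/L1/L2 = F/-/- → run F
t=13: L0/L1/L2 = F/-/- → run F
t=14: L0/L1/L2 = -/F/- → run F
t=15: L0/L1/L2 = -/F/- → run F
t=16: (idle)
t=17: (idle)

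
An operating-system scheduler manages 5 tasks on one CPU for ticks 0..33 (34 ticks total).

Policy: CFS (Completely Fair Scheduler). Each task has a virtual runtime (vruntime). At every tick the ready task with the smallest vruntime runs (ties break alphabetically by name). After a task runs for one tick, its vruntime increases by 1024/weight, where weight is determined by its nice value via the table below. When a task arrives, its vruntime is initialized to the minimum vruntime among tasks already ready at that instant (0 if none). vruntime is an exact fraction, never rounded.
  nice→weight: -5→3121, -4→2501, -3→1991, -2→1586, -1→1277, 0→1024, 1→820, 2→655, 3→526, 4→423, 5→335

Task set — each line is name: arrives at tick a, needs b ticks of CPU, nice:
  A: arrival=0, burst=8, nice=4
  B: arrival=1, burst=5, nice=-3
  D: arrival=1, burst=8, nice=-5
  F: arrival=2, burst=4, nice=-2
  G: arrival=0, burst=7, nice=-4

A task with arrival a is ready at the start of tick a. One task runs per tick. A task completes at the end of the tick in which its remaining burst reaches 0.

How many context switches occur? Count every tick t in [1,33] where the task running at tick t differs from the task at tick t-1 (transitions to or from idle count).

context switches = 27

t=0: vr[A=0 G=0] → run A
t=1: vr[A=1024/423 B=0 D=0 G=0] → run B
t=2: vr[A=1024/423 B=1024/1991 D=0 F=0 G=0] → run D
t=3: vr[A=1024/423 B=1024/1991 D=1024/3121 F=0 G=0] → run F
t=4: vr[A=1024/423 B=1024/1991 D=1024/3121 F=512/793 G=0] → run G
t=5: vr[A=1024/423 B=1024/1991 D=1024/3121 F=512/793 G=1024/2501] → run D
t=6: vr[A=1024/423 B=1024/1991 D=2048/3121 F=512/793 G=1024/2501] → run G
t=7: vr[A=1024/423 B=1024/1991 D=2048/3121 F=512/793 G=2048/2501] → run B
t=8: vr[A=1024/423 B=2048/1991 D=2048/3121 F=512/793 G=2048/2501] → run F
t=9: vr[A=1024/423 B=2048/1991 D=2048/3121 F=1024/793 G=2048/2501] → run D
t=10: vr[A=1024/423 B=2048/1991 D=3072/3121 F=1024/793 G=2048/2501] → run G
t=11: vr[A=1024/423 B=2048/1991 D=3072/3121 F=1024/793 G=3072/2501] → run D
t=12: vr[A=1024/423 B=2048/1991 D=4096/3121 F=1024/793 G=3072/2501] → run B
t=13: vr[A=1024/423 B=3072/1991 D=4096/3121 F=1024/793 G=3072/2501] → run G
t=14: vr[A=1024/423 B=3072/1991 D=4096/3121 F=1024/793 G=4096/2501] → run F
t=15: vr[A=1024/423 B=3072/1991 D=4096/3121 F=1536/793 G=4096/2501] → run D
t=16: vr[A=1024/423 B=3072/1991 D=5120/3121 F=1536/793 G=4096/2501] → run B
t=17: vr[A=1024/423 B=4096/1991 D=5120/3121 F=1536/793 G=4096/2501] → run G
t=18: vr[A=1024/423 B=4096/1991 D=5120/3121 F=1536/793 G=5120/2501] → run D
t=19: vr[A=1024/423 B=4096/1991 D=6144/3121 F=1536/793 G=5120/2501] → run F
t=20: vr[A=1024/423 B=4096/1991 D=6144/3121 G=5120/2501] → run D
t=21: vr[A=1024/423 B=4096/1991 D=7168/3121 G=5120/2501] → run G
t=22: vr[A=1024/423 B=4096/1991 D=7168/3121 G=6144/2501] → run B
t=23: vr[A=1024/423 D=7168/3121 G=6144/2501] → run D
t=24: vr[A=1024/423 G=6144/2501] → run A
t=25: vr[A=2048/423 G=6144/2501] → run G
t=26: vr[A=2048/423] → run A
t=27: vr[A=1024/141] → run A
t=28: vr[A=4096/423] → run A
t=29: vr[A=5120/423] → run A
t=30: vr[A=2048/141] → run A
t=31: vr[A=7168/423] → run A
t=32: (idle)
t=33: (idle)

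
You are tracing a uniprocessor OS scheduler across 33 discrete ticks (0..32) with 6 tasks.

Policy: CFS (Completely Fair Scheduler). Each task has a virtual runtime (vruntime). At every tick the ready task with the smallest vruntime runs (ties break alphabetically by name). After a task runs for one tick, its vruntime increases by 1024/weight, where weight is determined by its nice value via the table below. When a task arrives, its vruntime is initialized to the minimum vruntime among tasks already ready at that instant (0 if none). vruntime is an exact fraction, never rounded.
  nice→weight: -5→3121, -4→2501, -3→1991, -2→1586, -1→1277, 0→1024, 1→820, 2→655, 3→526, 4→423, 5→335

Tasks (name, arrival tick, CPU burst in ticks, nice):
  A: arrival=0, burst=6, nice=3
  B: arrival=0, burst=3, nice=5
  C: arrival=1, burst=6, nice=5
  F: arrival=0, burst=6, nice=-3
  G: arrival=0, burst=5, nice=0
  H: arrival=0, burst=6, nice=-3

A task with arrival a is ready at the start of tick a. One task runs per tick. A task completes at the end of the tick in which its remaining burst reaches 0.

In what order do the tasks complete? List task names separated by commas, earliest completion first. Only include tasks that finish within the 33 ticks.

completion order = F, H, G, B, A, C

t=0: vr[A=0 B=0 F=0 G=0 H=0] → run A
t=1: vr[A=512/263 B=0 C=0 F=0 G=0 H=0] → run B
t=2: vr[A=512/263 B=1024/335 C=0 F=0 G=0 H=0] → run C
t=3: vr[A=512/263 B=1024/335 C=1024/335 F=0 G=0 H=0] → run F
t=4: vr[A=512/263 B=1024/335 C=1024/335 F=1024/1991 G=0 H=0] → run G
t=5: vr[A=512/263 B=1024/335 C=1024/335 F=1024/1991 G=1 H=0] → run H
t=6: vr[A=512/263 B=1024/335 C=1024/335 F=1024/1991 G=1 H=1024/1991] → run F
t=7: vr[A=512/263 B=1024/335 C=1024/335 F=2048/1991 G=1 H=1024/1991] → run H
t=8: vr[A=512/263 B=1024/335 C=1024/335 F=2048/1991 G=1 H=2048/1991] → run G
t=9: vr[A=512/263 B=1024/335 C=1024/335 F=2048/1991 G=2 H=2048/1991] → run F
t=10: vr[A=512/263 B=1024/335 C=1024/335 F=3072/1991 G=2 H=2048/1991] → run H
t=11: vr[A=512/263 B=1024/335 C=1024/335 F=3072/1991 G=2 H=3072/1991] → run F
t=12: vr[A=512/263 B=1024/335 C=1024/335 F=4096/1991 G=2 H=3072/1991] → run H
t=13: vr[A=512/263 B=1024/335 C=1024/335 F=4096/1991 G=2 H=4096/1991] → run A
t=14: vr[A=1024/263 B=1024/335 C=1024/335 F=4096/1991 G=2 H=4096/1991] → run G
t=15: vr[A=1024/263 B=1024/335 C=1024/335 F=4096/1991 G=3 H=4096/1991] → run F
t=16: vr[A=1024/263 B=1024/335 C=1024/335 F=5120/1991 G=3 H=4096/1991] → run H
t=17: vr[A=1024/263 B=1024/335 C=1024/335 F=5120/1991 G=3 H=5120/1991] → run F
t=18: vr[A=1024/263 B=1024/335 C=1024/335 G=3 H=5120/1991] → run H
t=19: vr[A=1024/263 B=1024/335 C=1024/335 G=3] → run G
t=20: vr[A=1024/263 B=1024/335 C=1024/335 G=4] → run B
t=21: vr[A=1024/263 B=2048/335 C=1024/335 G=4] → run C
t=22: vr[A=1024/263 B=2048/335 C=2048/335 G=4] → run A
t=23: vr[A=1536/263 B=2048/335 C=2048/335 G=4] → run G
t=24: vr[A=1536/263 B=2048/335 C=2048/335] → run A
t=25: vr[A=2048/263 B=2048/335 C=2048/335] → run B
t=26: vr[A=2048/263 C=2048/335] → run C
t=27: vr[A=2048/263 C=3072/335] → run A
t=28: vr[A=2560/263 C=3072/335] → run C
t=29: vr[A=2560/263 C=4096/335] → run A
t=30: vr[C=4096/335] → run C
t=31: vr[C=1024/67] → run C
t=32: (idle)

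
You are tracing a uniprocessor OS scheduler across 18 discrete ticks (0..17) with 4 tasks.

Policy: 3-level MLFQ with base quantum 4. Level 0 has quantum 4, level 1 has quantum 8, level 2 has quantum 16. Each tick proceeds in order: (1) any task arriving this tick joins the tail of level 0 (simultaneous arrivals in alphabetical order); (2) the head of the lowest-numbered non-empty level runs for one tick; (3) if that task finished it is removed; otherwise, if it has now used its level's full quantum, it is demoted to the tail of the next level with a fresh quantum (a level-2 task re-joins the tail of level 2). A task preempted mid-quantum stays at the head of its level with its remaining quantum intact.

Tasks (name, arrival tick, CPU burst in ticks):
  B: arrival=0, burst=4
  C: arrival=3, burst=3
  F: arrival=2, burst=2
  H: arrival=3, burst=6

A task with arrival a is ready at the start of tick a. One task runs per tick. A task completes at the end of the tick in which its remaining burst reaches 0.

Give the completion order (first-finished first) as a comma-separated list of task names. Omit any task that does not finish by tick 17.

t=0: L0/L1/L2 = B/-/- → run B
t=1: L0/L1/L2 = B/-/- → run B
t=2: L0/L1/L2 = BF/-/- → run B
t=3: L0/L1/L2 = BFCH/-/- → run B
t=4: L0/L1/L2 = FCH/-/- → run F
t=5: L0/L1/L2 = FCH/-/- → run F
t=6: L0/L1/L2 = CH/-/- → run C
t=7: L0/L1/L2 = CH/-/- → run C
t=8: L0/L1/L2 = CH/-/- → run C
t=9: L0/L1/L2 = H/-/- → run H
t=10: L0/L1/L2 = H/-/- → run H
t=11: L0/L1/L2 = H/-/- → run H
t=12: L0/L1/L2 = H/-/- → run H
t=13: L0/L1/L2 = -/H/- → run H
t=14: L0/L1/L2 = -/H/- → run H
t=15: (idle)
t=16: (idle)
t=17: (idle)

completion order = B, F, C, H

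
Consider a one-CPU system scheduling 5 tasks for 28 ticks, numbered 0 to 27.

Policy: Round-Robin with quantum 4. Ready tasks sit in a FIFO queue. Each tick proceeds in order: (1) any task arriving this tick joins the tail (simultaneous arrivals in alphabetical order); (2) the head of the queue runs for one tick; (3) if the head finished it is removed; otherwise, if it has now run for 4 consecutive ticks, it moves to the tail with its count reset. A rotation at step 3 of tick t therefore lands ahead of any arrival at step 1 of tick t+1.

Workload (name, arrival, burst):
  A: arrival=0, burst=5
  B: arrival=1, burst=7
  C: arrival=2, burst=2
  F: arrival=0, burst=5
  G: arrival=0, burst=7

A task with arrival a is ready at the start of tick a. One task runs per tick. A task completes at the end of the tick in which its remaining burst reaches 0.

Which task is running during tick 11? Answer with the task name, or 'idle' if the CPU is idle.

running at tick 11 = G

t=0: queue=[A,F,G] q_used=0 → run A
t=1: queue=[A,F,G,B] q_used=1 → run A
t=2: queue=[A,F,G,B,C] q_used=2 → run A
t=3: queue=[A,F,G,B,C] q_used=3 → run A
t=4: queue=[F,G,B,C,A] q_used=0 → run F
t=5: queue=[F,G,B,C,A] q_used=1 → run F
t=6: queue=[F,G,B,C,A] q_used=2 → run F
t=7: queue=[F,G,B,C,A] q_used=3 → run F
t=8: queue=[G,B,C,A,F] q_used=0 → run G
t=9: queue=[G,B,C,A,F] q_used=1 → run G
t=10: queue=[G,B,C,A,F] q_used=2 → run G
t=11: queue=[G,B,C,A,F] q_used=3 → run G
t=12: queue=[B,C,A,F,G] q_used=0 → run B
t=13: queue=[B,C,A,F,G] q_used=1 → run B
t=14: queue=[B,C,A,F,G] q_used=2 → run B
t=15: queue=[B,C,A,F,G] q_used=3 → run B
t=16: queue=[C,A,F,G,B] q_used=0 → run C
t=17: queue=[C,A,F,G,B] q_used=1 → run C
t=18: queue=[A,F,G,B] q_used=0 → run A
t=19: queue=[F,G,B] q_used=0 → run F
t=20: queue=[G,B] q_used=0 → run G
t=21: queue=[G,B] q_used=1 → run G
t=22: queue=[G,B] q_used=2 → run G
t=23: queue=[B] q_used=0 → run B
t=24: queue=[B] q_used=1 → run B
t=25: queue=[B] q_used=2 → run B
t=26: (idle)
t=27: (idle)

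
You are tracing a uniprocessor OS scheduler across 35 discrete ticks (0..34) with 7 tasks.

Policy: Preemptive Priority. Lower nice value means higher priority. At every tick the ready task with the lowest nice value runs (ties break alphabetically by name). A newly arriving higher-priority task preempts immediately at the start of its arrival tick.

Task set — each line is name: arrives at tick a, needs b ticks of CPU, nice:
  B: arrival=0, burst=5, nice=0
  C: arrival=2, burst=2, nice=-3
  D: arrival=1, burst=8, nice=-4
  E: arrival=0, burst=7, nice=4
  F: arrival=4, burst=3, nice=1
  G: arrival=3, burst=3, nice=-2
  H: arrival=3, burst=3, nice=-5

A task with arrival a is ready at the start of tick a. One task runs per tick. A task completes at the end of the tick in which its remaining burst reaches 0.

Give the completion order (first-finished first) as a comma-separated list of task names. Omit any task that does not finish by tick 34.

t=0: ready={B,E} → run B
t=1: ready={B,D,E} → run D
t=2: ready={B,C,D,E} → run D
t=3: ready={B,C,D,E,G,H} → run H
t=4: ready={B,C,D,E,F,G,H} → run H
t=5: ready={B,C,D,E,F,G,H} → run H
t=6: ready={B,C,D,E,F,G} → run D
t=7: ready={B,C,D,E,F,G} → run D
t=8: ready={B,C,D,E,F,G} → run D
t=9: ready={B,C,D,E,F,G} → run D
t=10: ready={B,C,D,E,F,G} → run D
t=11: ready={B,C,D,E,F,G} → run D
t=12: ready={B,C,E,F,G} → run C
t=13: ready={B,C,E,F,G} → run C
t=14: ready={B,E,F,G} → run G
t=15: ready={B,E,F,G} → run G
t=16: ready={B,E,F,G} → run G
t=17: ready={B,E,F} → run B
t=18: ready={B,E,F} → run B
t=19: ready={B,E,F} → run B
t=20: ready={B,E,F} → run B
t=21: ready={E,F} → run F
t=22: ready={E,F} → run F
t=23: ready={E,F} → run F
t=24: ready={E} → run E
t=25: ready={E} → run E
t=26: ready={E} → run E
t=27: ready={E} → run E
t=28: ready={E} → run E
t=29: ready={E} → run E
t=30: ready={E} → run E
t=31: (idle)
t=32: (idle)
t=33: (idle)
t=34: (idle)

completion order = H, D, C, G, B, F, E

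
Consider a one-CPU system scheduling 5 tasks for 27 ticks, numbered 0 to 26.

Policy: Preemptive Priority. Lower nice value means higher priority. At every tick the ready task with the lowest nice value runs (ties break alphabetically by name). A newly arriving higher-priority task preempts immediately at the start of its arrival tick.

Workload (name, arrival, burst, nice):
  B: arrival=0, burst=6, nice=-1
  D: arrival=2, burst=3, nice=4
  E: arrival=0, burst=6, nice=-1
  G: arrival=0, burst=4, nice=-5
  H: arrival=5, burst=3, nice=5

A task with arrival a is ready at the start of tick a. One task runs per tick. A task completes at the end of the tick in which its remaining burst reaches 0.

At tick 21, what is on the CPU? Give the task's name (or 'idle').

t=0: ready={B,E,G} → run G
t=1: ready={B,E,G} → run G
t=2: ready={B,D,E,G} → run G
t=3: ready={B,D,E,G} → run G
t=4: ready={B,D,E} → run B
t=5: ready={B,D,E,H} → run B
t=6: ready={B,D,E,H} → run B
t=7: ready={B,D,E,H} → run B
t=8: ready={B,D,E,H} → run B
t=9: ready={B,D,E,H} → run B
t=10: ready={D,E,H} → run E
t=11: ready={D,E,H} → run E
t=12: ready={D,E,H} → run E
t=13: ready={D,E,H} → run E
t=14: ready={D,E,H} → run E
t=15: ready={D,E,H} → run E
t=16: ready={D,H} → run D
t=17: ready={D,H} → run D
t=18: ready={D,H} → run D
t=19: ready={H} → run H
t=20: ready={H} → run H
t=21: ready={H} → run H
t=22: (idle)
t=23: (idle)
t=24: (idle)
t=25: (idle)
t=26: (idle)

running at tick 21 = H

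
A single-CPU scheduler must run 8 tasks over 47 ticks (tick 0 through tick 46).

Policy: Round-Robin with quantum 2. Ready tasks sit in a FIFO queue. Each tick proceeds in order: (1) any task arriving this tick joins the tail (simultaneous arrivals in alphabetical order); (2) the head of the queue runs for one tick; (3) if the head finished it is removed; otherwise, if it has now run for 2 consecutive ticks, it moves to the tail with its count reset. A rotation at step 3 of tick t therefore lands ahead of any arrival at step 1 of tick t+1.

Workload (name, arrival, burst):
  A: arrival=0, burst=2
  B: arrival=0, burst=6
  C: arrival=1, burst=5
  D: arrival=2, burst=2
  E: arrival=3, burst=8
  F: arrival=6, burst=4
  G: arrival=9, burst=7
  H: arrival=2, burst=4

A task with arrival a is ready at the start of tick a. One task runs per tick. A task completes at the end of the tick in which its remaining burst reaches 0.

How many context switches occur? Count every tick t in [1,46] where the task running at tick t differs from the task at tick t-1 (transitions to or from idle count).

t=0: queue=[A,B] q_used=0 → run A
t=1: queue=[A,B,C] q_used=1 → run A
t=2: queue=[B,C,D,H] q_used=0 → run B
t=3: queue=[B,C,D,H,E] q_used=1 → run B
t=4: queue=[C,D,H,E,B] q_used=0 → run C
t=5: queue=[C,D,H,E,B] q_used=1 → run C
t=6: queue=[D,H,E,B,C,F] q_used=0 → run D
t=7: queue=[D,H,E,B,C,F] q_used=1 → run D
t=8: queue=[H,E,B,C,F] q_used=0 → run H
t=9: queue=[H,E,B,C,F,G] q_used=1 → run H
t=10: queue=[E,B,C,F,G,H] q_used=0 → run E
t=11: queue=[E,B,C,F,G,H] q_used=1 → run E
t=12: queue=[B,C,F,G,H,E] q_used=0 → run B
t=13: queue=[B,C,F,G,H,E] q_used=1 → run B
t=14: queue=[C,F,G,H,E,B] q_used=0 → run C
t=15: queue=[C,F,G,H,E,B] q_used=1 → run C
t=16: queue=[F,G,H,E,B,C] q_used=0 → run F
t=17: queue=[F,G,H,E,B,C] q_used=1 → run F
t=18: queue=[G,H,E,B,C,F] q_used=0 → run G
t=19: queue=[G,H,E,B,C,F] q_used=1 → run G
t=20: queue=[H,E,B,C,F,G] q_used=0 → run H
t=21: queue=[H,E,B,C,F,G] q_used=1 → run H
t=22: queue=[E,B,C,F,G] q_used=0 → run E
t=23: queue=[E,B,C,F,G] q_used=1 → run E
t=24: queue=[B,C,F,G,E] q_used=0 → run B
t=25: queue=[B,C,F,G,E] q_used=1 → run B
t=26: queue=[C,F,G,E] q_used=0 → run C
t=27: queue=[F,G,E] q_used=0 → run F
t=28: queue=[F,G,E] q_used=1 → run F
t=29: queue=[G,E] q_used=0 → run G
t=30: queue=[G,E] q_used=1 → run G
t=31: queue=[E,G] q_used=0 → run E
t=32: queue=[E,G] q_used=1 → run E
t=33: queue=[G,E] q_used=0 → run G
t=34: queue=[G,E] q_used=1 → run G
t=35: queue=[E,G] q_used=0 → run E
t=36: queue=[E,G] q_used=1 → run E
t=37: queue=[G] q_used=0 → run G
t=38: (idle)
t=39: (idle)
t=40: (idle)
t=41: (idle)
t=42: (idle)
t=43: (idle)
t=44: (idle)
t=45: (idle)
t=46: (idle)

context switches = 20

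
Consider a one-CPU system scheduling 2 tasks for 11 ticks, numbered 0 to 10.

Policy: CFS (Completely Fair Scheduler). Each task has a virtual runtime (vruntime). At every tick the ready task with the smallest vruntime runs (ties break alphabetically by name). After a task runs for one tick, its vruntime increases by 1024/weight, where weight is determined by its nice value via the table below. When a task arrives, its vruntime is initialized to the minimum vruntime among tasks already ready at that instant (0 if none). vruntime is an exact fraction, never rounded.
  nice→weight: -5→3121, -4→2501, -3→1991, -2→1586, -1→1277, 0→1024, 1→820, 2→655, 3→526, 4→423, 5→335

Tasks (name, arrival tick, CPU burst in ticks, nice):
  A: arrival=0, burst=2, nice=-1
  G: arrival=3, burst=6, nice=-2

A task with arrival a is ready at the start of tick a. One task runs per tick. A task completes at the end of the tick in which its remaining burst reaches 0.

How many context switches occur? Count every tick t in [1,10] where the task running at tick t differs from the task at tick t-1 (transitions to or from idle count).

t=0: vr[A=0] → run A
t=1: vr[A=1024/1277] → run A
t=2: (idle)
t=3: vr[G=0] → run G
t=4: vr[G=512/793] → run G
t=5: vr[G=1024/793] → run G
t=6: vr[G=1536/793] → run G
t=7: vr[G=2048/793] → run G
t=8: vr[G=2560/793] → run G
t=9: (idle)
t=10: (idle)

context switches = 3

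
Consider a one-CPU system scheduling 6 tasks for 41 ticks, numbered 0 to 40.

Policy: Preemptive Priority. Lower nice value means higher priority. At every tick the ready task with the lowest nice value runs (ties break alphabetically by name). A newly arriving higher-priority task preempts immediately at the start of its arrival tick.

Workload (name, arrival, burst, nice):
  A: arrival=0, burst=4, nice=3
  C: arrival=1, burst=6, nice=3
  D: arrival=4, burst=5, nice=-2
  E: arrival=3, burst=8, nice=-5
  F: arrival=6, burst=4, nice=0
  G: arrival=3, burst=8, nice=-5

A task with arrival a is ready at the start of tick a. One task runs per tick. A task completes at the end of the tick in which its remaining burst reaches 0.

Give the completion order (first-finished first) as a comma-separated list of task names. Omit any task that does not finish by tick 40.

t=0: ready={A} → run A
t=1: ready={A,C} → run A
t=2: ready={A,C} → run A
t=3: ready={A,C,E,G} → run E
t=4: ready={A,C,D,E,G} → run E
t=5: ready={A,C,D,E,G} → run E
t=6: ready={A,C,D,E,F,G} → run E
t=7: ready={A,C,D,E,F,G} → run E
t=8: ready={A,C,D,E,F,G} → run E
t=9: ready={A,C,D,E,F,G} → run E
t=10: ready={A,C,D,E,F,G} → run E
t=11: ready={A,C,D,F,G} → run G
t=12: ready={A,C,D,F,G} → run G
t=13: ready={A,C,D,F,G} → run G
t=14: ready={A,C,D,F,G} → run G
t=15: ready={A,C,D,F,G} → run G
t=16: ready={A,C,D,F,G} → run G
t=17: ready={A,C,D,F,G} → run G
t=18: ready={A,C,D,F,G} → run G
t=19: ready={A,C,D,F} → run D
t=20: ready={A,C,D,F} → run D
t=21: ready={A,C,D,F} → run D
t=22: ready={A,C,D,F} → run D
t=23: ready={A,C,D,F} → run D
t=24: ready={A,C,F} → run F
t=25: ready={A,C,F} → run F
t=26: ready={A,C,F} → run F
t=27: ready={A,C,F} → run F
t=28: ready={A,C} → run A
t=29: ready={C} → run C
t=30: ready={C} → run C
t=31: ready={C} → run C
t=32: ready={C} → run C
t=33: ready={C} → run C
t=34: ready={C} → run C
t=35: (idle)
t=36: (idle)
t=37: (idle)
t=38: (idle)
t=39: (idle)
t=40: (idle)

completion order = E, G, D, F, A, C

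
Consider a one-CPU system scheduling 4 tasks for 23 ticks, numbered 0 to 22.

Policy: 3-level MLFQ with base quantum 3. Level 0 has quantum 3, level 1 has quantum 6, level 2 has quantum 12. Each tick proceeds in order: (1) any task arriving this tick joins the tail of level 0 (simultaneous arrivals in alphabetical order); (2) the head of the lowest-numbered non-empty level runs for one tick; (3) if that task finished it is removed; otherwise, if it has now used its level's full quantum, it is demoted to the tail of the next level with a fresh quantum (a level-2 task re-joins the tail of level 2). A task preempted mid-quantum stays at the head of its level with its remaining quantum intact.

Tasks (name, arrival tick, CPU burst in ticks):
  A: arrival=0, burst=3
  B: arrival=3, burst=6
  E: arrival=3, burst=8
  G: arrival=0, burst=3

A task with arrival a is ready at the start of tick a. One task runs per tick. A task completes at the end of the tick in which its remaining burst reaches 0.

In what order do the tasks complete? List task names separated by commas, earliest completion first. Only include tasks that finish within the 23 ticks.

t=0: L0/L1/L2 = AG/-/- → run A
t=1: L0/L1/L2 = AG/-/- → run A
t=2: L0/L1/L2 = AG/-/- → run A
t=3: L0/L1/L2 = GBE/-/- → run G
t=4: L0/L1/L2 = GBE/-/- → run G
t=5: L0/L1/L2 = GBE/-/- → run G
t=6: L0/L1/L2 = BE/-/- → run B
t=7: L0/L1/L2 = BE/-/- → run B
t=8: L0/L1/L2 = BE/-/- → run B
t=9: L0/L1/L2 = E/B/- → run E
t=10: L0/L1/L2 = E/B/- → run E
t=11: L0/L1/L2 = E/B/- → run E
t=12: L0/L1/L2 = -/BE/- → run B
t=13: L0/L1/L2 = -/BE/- → run B
t=14: L0/L1/L2 = -/BE/- → run B
t=15: L0/L1/L2 = -/E/- → run E
t=16: L0/L1/L2 = -/E/- → run E
t=17: L0/L1/L2 = -/E/- → run E
t=18: L0/L1/L2 = -/E/- → run E
t=19: L0/L1/L2 = -/E/- → run E
t=20: (idle)
t=21: (idle)
t=22: (idle)

completion order = A, G, B, E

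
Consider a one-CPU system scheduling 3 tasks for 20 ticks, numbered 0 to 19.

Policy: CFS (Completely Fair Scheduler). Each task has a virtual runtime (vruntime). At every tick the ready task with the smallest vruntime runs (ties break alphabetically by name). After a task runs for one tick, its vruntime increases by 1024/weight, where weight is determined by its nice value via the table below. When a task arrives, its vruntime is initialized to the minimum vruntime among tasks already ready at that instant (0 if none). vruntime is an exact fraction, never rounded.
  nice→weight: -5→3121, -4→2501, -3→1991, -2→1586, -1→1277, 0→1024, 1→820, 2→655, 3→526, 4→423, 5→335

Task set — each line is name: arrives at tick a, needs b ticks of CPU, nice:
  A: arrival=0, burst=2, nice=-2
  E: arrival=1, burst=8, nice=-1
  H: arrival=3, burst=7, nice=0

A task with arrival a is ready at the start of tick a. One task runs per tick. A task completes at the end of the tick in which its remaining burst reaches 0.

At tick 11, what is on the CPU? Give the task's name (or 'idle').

t=0: vr[A=0] → run A
t=1: vr[A=512/793 E=512/793] → run A
t=2: vr[E=512/793] → run E
t=3: vr[E=1465856/1012661 H=1465856/1012661] → run E
t=4: vr[E=2277888/1012661 H=1465856/1012661] → run H
t=5: vr[E=2277888/1012661 H=2478517/1012661] → run E
t=6: vr[E=3089920/1012661 H=2478517/1012661] → run H
t=7: vr[E=3089920/1012661 H=3491178/1012661] → run E
t=8: vr[E=3901952/1012661 H=3491178/1012661] → run H
t=9: vr[E=3901952/1012661 H=4503839/1012661] → run E
t=10: vr[E=4713984/1012661 H=4503839/1012661] → run H
t=11: vr[E=4713984/1012661 H=5516500/1012661] → run E
t=12: vr[E=5526016/1012661 H=5516500/1012661] → run H
t=13: vr[E=5526016/1012661 H=6529161/1012661] → run E
t=14: vr[E=6338048/1012661 H=6529161/1012661] → run E
t=15: vr[H=6529161/1012661] → run H
t=16: vr[H=7541822/1012661] → run H
t=17: (idle)
t=18: (idle)
t=19: (idle)

running at tick 11 = E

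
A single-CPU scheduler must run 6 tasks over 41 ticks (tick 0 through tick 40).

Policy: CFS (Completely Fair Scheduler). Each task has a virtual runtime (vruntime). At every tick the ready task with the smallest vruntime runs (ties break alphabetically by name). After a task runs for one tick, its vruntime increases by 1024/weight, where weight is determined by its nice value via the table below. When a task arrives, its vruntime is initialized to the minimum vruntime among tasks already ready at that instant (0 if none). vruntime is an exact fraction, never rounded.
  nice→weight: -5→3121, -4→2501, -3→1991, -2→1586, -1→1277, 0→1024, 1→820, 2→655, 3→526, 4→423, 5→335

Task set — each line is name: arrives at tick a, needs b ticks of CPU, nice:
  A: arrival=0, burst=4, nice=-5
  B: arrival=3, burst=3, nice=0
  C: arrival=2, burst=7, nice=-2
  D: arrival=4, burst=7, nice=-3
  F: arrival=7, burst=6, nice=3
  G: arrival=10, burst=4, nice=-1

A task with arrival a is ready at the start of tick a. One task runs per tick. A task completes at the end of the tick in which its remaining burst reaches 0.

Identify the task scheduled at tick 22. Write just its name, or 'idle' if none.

t=0: vr[A=0] → run A
t=1: vr[A=1024/3121] → run A
t=2: vr[A=2048/3121 C=2048/3121] → run A
t=3: vr[A=3072/3121 B=2048/3121 C=2048/3121] → run B
t=4: vr[A=3072/3121 B=5169/3121 C=2048/3121 D=2048/3121] → run C
t=5: vr[A=3072/3121 B=5169/3121 C=3222016/2474953 D=2048/3121] → run D
t=6: vr[A=3072/3121 B=5169/3121 C=3222016/2474953 D=7273472/6213911] → run A
t=7: vr[B=5169/3121 C=3222016/2474953 D=7273472/6213911 F=7273472/6213911] → run D
t=8: vr[B=5169/3121 C=3222016/2474953 D=10469376/6213911 F=7273472/6213911] → run F
t=9: vr[B=5169/3121 C=3222016/2474953 D=10469376/6213911 F=5094445568/1634258593] → run C
t=10: vr[B=5169/3121 C=4819968/2474953 D=10469376/6213911 F=5094445568/1634258593 G=5169/3121] → run B
t=11: vr[B=8290/3121 C=4819968/2474953 D=10469376/6213911 F=5094445568/1634258593 G=5169/3121] → run G
t=12: vr[B=8290/3121 C=4819968/2474953 D=10469376/6213911 F=5094445568/1634258593 G=9796717/3985517] → run D
t=13: vr[B=8290/3121 C=4819968/2474953 D=13665280/6213911 F=5094445568/1634258593 G=9796717/3985517] → run C
t=14: vr[B=8290/3121 C=6417920/2474953 D=13665280/6213911 F=5094445568/1634258593 G=9796717/3985517] → run D
t=15: vr[B=8290/3121 C=6417920/2474953 D=16861184/6213911 F=5094445568/1634258593 G=9796717/3985517] → run G
t=16: vr[B=8290/3121 C=6417920/2474953 D=16861184/6213911 F=5094445568/1634258593 G=12992621/3985517] → run C
t=17: vr[B=8290/3121 C=8015872/2474953 D=16861184/6213911 F=5094445568/1634258593 G=12992621/3985517] → run B
t=18: vr[C=8015872/2474953 D=16861184/6213911 F=5094445568/1634258593 G=12992621/3985517] → run D
t=19: vr[C=8015872/2474953 D=20057088/6213911 F=5094445568/1634258593 G=12992621/3985517] → run F
t=20: vr[C=8015872/2474953 D=20057088/6213911 F=8275968000/1634258593 G=12992621/3985517] → run D
t=21: vr[C=8015872/2474953 D=23252992/6213911 F=8275968000/1634258593 G=12992621/3985517] → run C
t=22: vr[C=9613824/2474953 D=23252992/6213911 F=8275968000/1634258593 G=12992621/3985517] → run G
t=23: vr[C=9613824/2474953 D=23252992/6213911 F=8275968000/1634258593 G=16188525/3985517] → run D
t=24: vr[C=9613824/2474953 F=8275968000/1634258593 G=16188525/3985517] → run C
t=25: vr[C=11211776/2474953 F=8275968000/1634258593 G=16188525/3985517] → run G
t=26: vr[C=11211776/2474953 F=8275968000/1634258593] → run C
t=27: vr[F=8275968000/1634258593] → run F
t=28: vr[F=11457490432/1634258593] → run F
t=29: vr[F=14639012864/1634258593] → run F
t=30: vr[F=17820535296/1634258593] → run F
t=31: (idle)
t=32: (idle)
t=33: (idle)
t=34: (idle)
t=35: (idle)
t=36: (idle)
t=37: (idle)
t=38: (idle)
t=39: (idle)
t=40: (idle)

running at tick 22 = G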